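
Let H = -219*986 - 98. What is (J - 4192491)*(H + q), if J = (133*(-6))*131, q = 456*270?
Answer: 399245558448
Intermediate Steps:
q = 123120
H = -216032 (H = -215934 - 98 = -216032)
J = -104538 (J = -798*131 = -104538)
(J - 4192491)*(H + q) = (-104538 - 4192491)*(-216032 + 123120) = -4297029*(-92912) = 399245558448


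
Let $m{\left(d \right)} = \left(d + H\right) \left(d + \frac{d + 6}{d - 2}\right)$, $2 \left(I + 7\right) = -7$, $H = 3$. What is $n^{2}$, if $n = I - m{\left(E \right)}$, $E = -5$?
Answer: $\frac{84681}{196} \approx 432.05$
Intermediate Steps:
$I = - \frac{21}{2}$ ($I = -7 + \frac{1}{2} \left(-7\right) = -7 - \frac{7}{2} = - \frac{21}{2} \approx -10.5$)
$m{\left(d \right)} = \left(3 + d\right) \left(d + \frac{6 + d}{-2 + d}\right)$ ($m{\left(d \right)} = \left(d + 3\right) \left(d + \frac{d + 6}{d - 2}\right) = \left(3 + d\right) \left(d + \frac{6 + d}{-2 + d}\right)$)
$n = - \frac{291}{14}$ ($n = - \frac{21}{2} - \frac{18 + \left(-5\right)^{3} + 2 \left(-5\right)^{2} + 3 \left(-5\right)}{-2 - 5} = - \frac{21}{2} - \frac{18 - 125 + 2 \cdot 25 - 15}{-7} = - \frac{21}{2} - - \frac{18 - 125 + 50 - 15}{7} = - \frac{21}{2} - \left(- \frac{1}{7}\right) \left(-72\right) = - \frac{21}{2} - \frac{72}{7} = - \frac{291}{14} \approx -20.786$)
$n^{2} = \left(- \frac{291}{14}\right)^{2} = \frac{84681}{196}$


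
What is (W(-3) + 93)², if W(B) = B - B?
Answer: 8649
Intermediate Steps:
W(B) = 0
(W(-3) + 93)² = (0 + 93)² = 93² = 8649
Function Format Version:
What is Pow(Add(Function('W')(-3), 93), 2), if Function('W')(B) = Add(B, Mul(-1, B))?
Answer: 8649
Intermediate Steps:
Function('W')(B) = 0
Pow(Add(Function('W')(-3), 93), 2) = Pow(Add(0, 93), 2) = Pow(93, 2) = 8649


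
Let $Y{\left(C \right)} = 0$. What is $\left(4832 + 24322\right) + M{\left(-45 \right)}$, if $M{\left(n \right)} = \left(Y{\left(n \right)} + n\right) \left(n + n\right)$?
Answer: $33204$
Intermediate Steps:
$M{\left(n \right)} = 2 n^{2}$ ($M{\left(n \right)} = \left(0 + n\right) \left(n + n\right) = n 2 n = 2 n^{2}$)
$\left(4832 + 24322\right) + M{\left(-45 \right)} = \left(4832 + 24322\right) + 2 \left(-45\right)^{2} = 29154 + 2 \cdot 2025 = 29154 + 4050 = 33204$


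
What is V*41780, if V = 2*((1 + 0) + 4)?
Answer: 417800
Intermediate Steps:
V = 10 (V = 2*(1 + 4) = 2*5 = 10)
V*41780 = 10*41780 = 417800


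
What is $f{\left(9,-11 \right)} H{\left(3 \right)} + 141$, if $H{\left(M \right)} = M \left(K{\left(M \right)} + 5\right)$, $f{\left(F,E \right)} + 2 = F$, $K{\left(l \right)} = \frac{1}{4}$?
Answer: $\frac{1005}{4} \approx 251.25$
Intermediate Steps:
$K{\left(l \right)} = \frac{1}{4}$
$f{\left(F,E \right)} = -2 + F$
$H{\left(M \right)} = \frac{21 M}{4}$ ($H{\left(M \right)} = M \left(\frac{1}{4} + 5\right) = M \frac{21}{4} = \frac{21 M}{4}$)
$f{\left(9,-11 \right)} H{\left(3 \right)} + 141 = \left(-2 + 9\right) \frac{21}{4} \cdot 3 + 141 = 7 \cdot \frac{63}{4} + 141 = \frac{441}{4} + 141 = \frac{1005}{4}$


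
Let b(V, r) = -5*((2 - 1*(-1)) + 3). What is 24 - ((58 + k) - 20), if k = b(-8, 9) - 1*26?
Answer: 42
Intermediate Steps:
b(V, r) = -30 (b(V, r) = -5*((2 + 1) + 3) = -5*(3 + 3) = -5*6 = -30)
k = -56 (k = -30 - 1*26 = -30 - 26 = -56)
24 - ((58 + k) - 20) = 24 - ((58 - 56) - 20) = 24 - (2 - 20) = 24 - 1*(-18) = 24 + 18 = 42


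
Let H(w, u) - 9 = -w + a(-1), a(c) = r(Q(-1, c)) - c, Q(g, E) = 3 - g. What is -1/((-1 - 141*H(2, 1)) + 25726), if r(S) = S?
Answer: -1/24033 ≈ -4.1609e-5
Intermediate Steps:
a(c) = 4 - c (a(c) = (3 - 1*(-1)) - c = (3 + 1) - c = 4 - c)
H(w, u) = 14 - w (H(w, u) = 9 + (-w + (4 - 1*(-1))) = 9 + (-w + (4 + 1)) = 9 + (-w + 5) = 9 + (5 - w) = 14 - w)
-1/((-1 - 141*H(2, 1)) + 25726) = -1/((-1 - 141*(14 - 1*2)) + 25726) = -1/((-1 - 141*(14 - 2)) + 25726) = -1/((-1 - 141*12) + 25726) = -1/((-1 - 1692) + 25726) = -1/(-1693 + 25726) = -1/24033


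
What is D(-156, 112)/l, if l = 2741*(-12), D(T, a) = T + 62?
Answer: 47/16446 ≈ 0.0028578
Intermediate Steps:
D(T, a) = 62 + T
l = -32892
D(-156, 112)/l = (62 - 156)/(-32892) = -94*(-1/32892) = 47/16446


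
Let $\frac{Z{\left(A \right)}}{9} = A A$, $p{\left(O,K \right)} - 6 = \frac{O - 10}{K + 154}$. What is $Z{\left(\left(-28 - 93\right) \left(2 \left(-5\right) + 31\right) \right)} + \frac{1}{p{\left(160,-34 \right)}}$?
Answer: $\frac{1685193745}{29} \approx 5.811 \cdot 10^{7}$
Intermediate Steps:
$p{\left(O,K \right)} = 6 + \frac{-10 + O}{154 + K}$ ($p{\left(O,K \right)} = 6 + \frac{O - 10}{K + 154} = 6 + \frac{-10 + O}{154 + K}$)
$Z{\left(A \right)} = 9 A^{2}$ ($Z{\left(A \right)} = 9 A A = 9 A^{2}$)
$Z{\left(\left(-28 - 93\right) \left(2 \left(-5\right) + 31\right) \right)} + \frac{1}{p{\left(160,-34 \right)}} = 9 \left(\left(-28 - 93\right) \left(2 \left(-5\right) + 31\right)\right)^{2} + \frac{1}{\frac{1}{154 - 34} \left(914 + 160 + 6 \left(-34\right)\right)} = 9 \left(- 121 \left(-10 + 31\right)\right)^{2} + \frac{1}{\frac{1}{120} \left(914 + 160 - 204\right)} = 9 \left(\left(-121\right) 21\right)^{2} + \frac{1}{\frac{1}{120} \cdot 870} = 9 \left(-2541\right)^{2} + \frac{1}{\frac{29}{4}} = 9 \cdot 6456681 + \frac{4}{29} = 58110129 + \frac{4}{29} = \frac{1685193745}{29}$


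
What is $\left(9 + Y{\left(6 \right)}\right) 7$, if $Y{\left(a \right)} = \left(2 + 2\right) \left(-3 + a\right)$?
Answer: $147$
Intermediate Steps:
$Y{\left(a \right)} = -12 + 4 a$ ($Y{\left(a \right)} = 4 \left(-3 + a\right) = -12 + 4 a$)
$\left(9 + Y{\left(6 \right)}\right) 7 = \left(9 + \left(-12 + 4 \cdot 6\right)\right) 7 = \left(9 + \left(-12 + 24\right)\right) 7 = \left(9 + 12\right) 7 = 21 \cdot 7 = 147$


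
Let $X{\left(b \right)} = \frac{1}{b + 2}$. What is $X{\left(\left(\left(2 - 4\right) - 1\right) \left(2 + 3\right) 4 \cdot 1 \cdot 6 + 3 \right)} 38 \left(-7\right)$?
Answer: $\frac{266}{355} \approx 0.7493$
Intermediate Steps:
$X{\left(b \right)} = \frac{1}{2 + b}$
$X{\left(\left(\left(2 - 4\right) - 1\right) \left(2 + 3\right) 4 \cdot 1 \cdot 6 + 3 \right)} 38 \left(-7\right) = \frac{1}{2 + \left(\left(\left(2 - 4\right) - 1\right) \left(2 + 3\right) 4 \cdot 1 \cdot 6 + 3\right)} 38 \left(-7\right) = \frac{1}{2 + \left(\left(\left(2 - 4\right) - 1\right) 5 \cdot 4 \cdot 6 + 3\right)} 38 \left(-7\right) = \frac{1}{2 + \left(\left(-2 - 1\right) 5 \cdot 24 + 3\right)} 38 \left(-7\right) = \frac{1}{2 + \left(\left(-3\right) 120 + 3\right)} 38 \left(-7\right) = \frac{1}{2 + \left(-360 + 3\right)} 38 \left(-7\right) = \frac{1}{2 - 357} \cdot 38 \left(-7\right) = \frac{1}{-355} \cdot 38 \left(-7\right) = \left(- \frac{1}{355}\right) 38 \left(-7\right) = \left(- \frac{38}{355}\right) \left(-7\right) = \frac{266}{355}$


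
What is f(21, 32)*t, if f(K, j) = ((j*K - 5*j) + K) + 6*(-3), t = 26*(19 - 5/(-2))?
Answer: 287885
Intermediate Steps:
t = 559 (t = 26*(19 - 5*(-½)) = 26*(19 + 5/2) = 26*(43/2) = 559)
f(K, j) = -18 + K - 5*j + K*j (f(K, j) = ((K*j - 5*j) + K) - 18 = ((-5*j + K*j) + K) - 18 = (K - 5*j + K*j) - 18 = -18 + K - 5*j + K*j)
f(21, 32)*t = (-18 + 21 - 5*32 + 21*32)*559 = (-18 + 21 - 160 + 672)*559 = 515*559 = 287885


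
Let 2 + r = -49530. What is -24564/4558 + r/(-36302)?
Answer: -23784124/5909447 ≈ -4.0248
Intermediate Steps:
r = -49532 (r = -2 - 49530 = -49532)
-24564/4558 + r/(-36302) = -24564/4558 - 49532/(-36302) = -24564*1/4558 - 49532*(-1/36302) = -12282/2279 + 3538/2593 = -23784124/5909447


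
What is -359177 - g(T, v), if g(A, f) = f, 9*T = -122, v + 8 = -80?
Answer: -359089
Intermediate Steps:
v = -88 (v = -8 - 80 = -88)
T = -122/9 (T = (⅑)*(-122) = -122/9 ≈ -13.556)
-359177 - g(T, v) = -359177 - 1*(-88) = -359177 + 88 = -359089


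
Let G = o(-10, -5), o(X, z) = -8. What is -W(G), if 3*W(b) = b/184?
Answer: 1/69 ≈ 0.014493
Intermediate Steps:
G = -8
W(b) = b/552 (W(b) = (b/184)/3 = b/552)
-W(G) = -(-8)/552 = -1*(-1/69) = 1/69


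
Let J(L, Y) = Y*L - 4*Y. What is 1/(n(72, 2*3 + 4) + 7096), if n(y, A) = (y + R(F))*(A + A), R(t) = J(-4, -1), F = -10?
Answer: 1/8696 ≈ 0.00011500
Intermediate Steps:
J(L, Y) = -4*Y + L*Y (J(L, Y) = L*Y - 4*Y = -4*Y + L*Y)
R(t) = 8 (R(t) = -(-4 - 4) = -1*(-8) = 8)
n(y, A) = 2*A*(8 + y) (n(y, A) = (y + 8)*(A + A) = (8 + y)*(2*A) = 2*A*(8 + y))
1/(n(72, 2*3 + 4) + 7096) = 1/(2*(2*3 + 4)*(8 + 72) + 7096) = 1/(2*(6 + 4)*80 + 7096) = 1/(2*10*80 + 7096) = 1/(1600 + 7096) = 1/8696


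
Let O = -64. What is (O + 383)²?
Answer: 101761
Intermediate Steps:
(O + 383)² = (-64 + 383)² = 319² = 101761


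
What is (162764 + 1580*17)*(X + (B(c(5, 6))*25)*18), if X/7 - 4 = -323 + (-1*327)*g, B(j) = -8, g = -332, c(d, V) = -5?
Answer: 142998302760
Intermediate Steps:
X = 757715 (X = 28 + 7*(-323 - 1*327*(-332)) = 28 + 7*(-323 - 327*(-332)) = 28 + 7*(-323 + 108564) = 28 + 7*108241 = 28 + 757687 = 757715)
(162764 + 1580*17)*(X + (B(c(5, 6))*25)*18) = (162764 + 1580*17)*(757715 - 8*25*18) = (162764 + 26860)*(757715 - 200*18) = 189624*(757715 - 3600) = 189624*754115 = 142998302760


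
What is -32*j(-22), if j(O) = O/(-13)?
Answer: -704/13 ≈ -54.154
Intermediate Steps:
j(O) = -O/13 (j(O) = O*(-1/13) = -O/13)
-32*j(-22) = -(-32)*(-22)/13 = -32*22/13 = -704/13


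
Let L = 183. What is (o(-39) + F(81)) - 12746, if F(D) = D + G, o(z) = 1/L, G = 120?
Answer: -2295734/183 ≈ -12545.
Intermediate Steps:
o(z) = 1/183
F(D) = 120 + D (F(D) = D + 120 = 120 + D)
(o(-39) + F(81)) - 12746 = (1/183 + (120 + 81)) - 12746 = (1/183 + 201) - 12746 = 36784/183 - 12746 = -2295734/183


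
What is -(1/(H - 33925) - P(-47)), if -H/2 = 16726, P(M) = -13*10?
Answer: -8759009/67377 ≈ -130.00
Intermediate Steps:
P(M) = -130
H = -33452 (H = -2*16726 = -33452)
-(1/(H - 33925) - P(-47)) = -(1/(-33452 - 33925) - 1*(-130)) = -(1/(-67377) + 130) = -(-1/67377 + 130) = -1*8759009/67377 = -8759009/67377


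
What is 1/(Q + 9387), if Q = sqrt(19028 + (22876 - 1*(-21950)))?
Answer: 1341/12578845 - sqrt(63854)/88051915 ≈ 0.00010374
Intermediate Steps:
Q = sqrt(63854) (Q = sqrt(19028 + (22876 + 21950)) = sqrt(19028 + 44826) = sqrt(63854) ≈ 252.69)
1/(Q + 9387) = 1/(sqrt(63854) + 9387) = 1/(9387 + sqrt(63854))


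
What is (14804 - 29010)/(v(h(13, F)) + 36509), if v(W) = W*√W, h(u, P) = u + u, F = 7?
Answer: -518646854/1332889505 + 369356*√26/1332889505 ≈ -0.38770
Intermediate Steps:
h(u, P) = 2*u
v(W) = W^(3/2)
(14804 - 29010)/(v(h(13, F)) + 36509) = (14804 - 29010)/((2*13)^(3/2) + 36509) = -14206/(26^(3/2) + 36509) = -14206/(26*√26 + 36509) = -14206/(36509 + 26*√26)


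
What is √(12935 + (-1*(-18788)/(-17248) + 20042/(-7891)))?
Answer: √631283904451018/220948 ≈ 113.72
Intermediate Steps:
√(12935 + (-1*(-18788)/(-17248) + 20042/(-7891))) = √(12935 + (18788*(-1/17248) + 20042*(-1/7891))) = √(12935 + (-61/56 - 20042/7891)) = √(12935 - 1603703/441896) = √(5714321057/441896) = √631283904451018/220948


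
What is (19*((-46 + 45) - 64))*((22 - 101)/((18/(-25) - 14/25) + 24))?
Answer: 2439125/568 ≈ 4294.2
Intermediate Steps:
(19*((-46 + 45) - 64))*((22 - 101)/((18/(-25) - 14/25) + 24)) = (19*(-1 - 64))*(-79/((18*(-1/25) - 14*1/25) + 24)) = (19*(-65))*(-79/((-18/25 - 14/25) + 24)) = -(-97565)/(-32/25 + 24) = -(-97565)/568/25 = -(-97565)*25/568 = -1235*(-1975/568) = 2439125/568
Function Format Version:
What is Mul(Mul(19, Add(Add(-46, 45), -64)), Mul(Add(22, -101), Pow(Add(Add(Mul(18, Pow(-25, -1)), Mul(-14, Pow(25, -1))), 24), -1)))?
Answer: Rational(2439125, 568) ≈ 4294.2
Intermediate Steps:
Mul(Mul(19, Add(Add(-46, 45), -64)), Mul(Add(22, -101), Pow(Add(Add(Mul(18, Pow(-25, -1)), Mul(-14, Pow(25, -1))), 24), -1))) = Mul(Mul(19, Add(-1, -64)), Mul(-79, Pow(Add(Add(Mul(18, Rational(-1, 25)), Mul(-14, Rational(1, 25))), 24), -1))) = Mul(Mul(19, -65), Mul(-79, Pow(Add(Add(Rational(-18, 25), Rational(-14, 25)), 24), -1))) = Mul(-1235, Mul(-79, Pow(Add(Rational(-32, 25), 24), -1))) = Mul(-1235, Mul(-79, Pow(Rational(568, 25), -1))) = Mul(-1235, Mul(-79, Rational(25, 568))) = Mul(-1235, Rational(-1975, 568)) = Rational(2439125, 568)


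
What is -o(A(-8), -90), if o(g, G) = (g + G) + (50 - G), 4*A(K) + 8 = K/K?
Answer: -193/4 ≈ -48.250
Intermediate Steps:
A(K) = -7/4 (A(K) = -2 + (K/K)/4 = -2 + (1/4)*1 = -2 + 1/4 = -7/4)
o(g, G) = 50 + g (o(g, G) = (G + g) + (50 - G) = 50 + g)
-o(A(-8), -90) = -(50 - 7/4) = -1*193/4 = -193/4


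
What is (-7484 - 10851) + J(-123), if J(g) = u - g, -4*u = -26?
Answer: -36411/2 ≈ -18206.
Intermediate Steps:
u = 13/2 (u = -1/4*(-26) = 13/2 ≈ 6.5000)
J(g) = 13/2 - g
(-7484 - 10851) + J(-123) = (-7484 - 10851) + (13/2 - 1*(-123)) = -18335 + (13/2 + 123) = -18335 + 259/2 = -36411/2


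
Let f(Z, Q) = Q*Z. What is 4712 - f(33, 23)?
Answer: 3953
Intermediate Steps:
4712 - f(33, 23) = 4712 - 23*33 = 4712 - 1*759 = 4712 - 759 = 3953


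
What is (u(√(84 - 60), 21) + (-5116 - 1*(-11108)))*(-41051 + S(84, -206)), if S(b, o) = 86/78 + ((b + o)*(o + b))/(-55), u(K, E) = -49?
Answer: -175580994386/715 ≈ -2.4557e+8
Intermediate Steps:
S(b, o) = 43/39 - (b + o)²/55 (S(b, o) = 86*(1/78) + ((b + o)*(b + o))*(-1/55) = 43/39 + (b + o)²*(-1/55) = 43/39 - (b + o)²/55)
(u(√(84 - 60), 21) + (-5116 - 1*(-11108)))*(-41051 + S(84, -206)) = (-49 + (-5116 - 1*(-11108)))*(-41051 + (43/39 - (84 - 206)²/55)) = (-49 + (-5116 + 11108))*(-41051 + (43/39 - 1/55*(-122)²)) = (-49 + 5992)*(-41051 + (43/39 - 1/55*14884)) = 5943*(-41051 + (43/39 - 14884/55)) = 5943*(-41051 - 578111/2145) = 5943*(-88632506/2145) = -175580994386/715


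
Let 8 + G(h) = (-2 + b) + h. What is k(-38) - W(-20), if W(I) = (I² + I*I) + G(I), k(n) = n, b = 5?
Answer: -813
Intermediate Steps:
G(h) = -5 + h (G(h) = -8 + ((-2 + 5) + h) = -8 + (3 + h) = -5 + h)
W(I) = -5 + I + 2*I² (W(I) = (I² + I*I) + (-5 + I) = (I² + I²) + (-5 + I) = 2*I² + (-5 + I) = -5 + I + 2*I²)
k(-38) - W(-20) = -38 - (-5 - 20 + 2*(-20)²) = -38 - (-5 - 20 + 2*400) = -38 - (-5 - 20 + 800) = -38 - 1*775 = -38 - 775 = -813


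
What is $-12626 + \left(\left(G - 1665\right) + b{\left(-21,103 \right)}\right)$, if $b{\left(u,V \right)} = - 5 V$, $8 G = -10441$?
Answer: $- \frac{128889}{8} \approx -16111.0$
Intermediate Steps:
$G = - \frac{10441}{8}$ ($G = \frac{1}{8} \left(-10441\right) = - \frac{10441}{8} \approx -1305.1$)
$-12626 + \left(\left(G - 1665\right) + b{\left(-21,103 \right)}\right) = -12626 - \frac{27881}{8} = - \frac{128889}{8}$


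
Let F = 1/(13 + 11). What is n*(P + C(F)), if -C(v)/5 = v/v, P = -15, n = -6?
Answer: 120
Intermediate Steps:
F = 1/24 ≈ 0.041667
C(v) = -5 (C(v) = -5*v/v = -5*1 = -5)
n*(P + C(F)) = -6*(-15 - 5) = -6*(-20) = 120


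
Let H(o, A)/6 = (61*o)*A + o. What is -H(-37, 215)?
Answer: 2911752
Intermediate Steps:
H(o, A) = 6*o + 366*A*o (H(o, A) = 6*((61*o)*A + o) = 6*(61*A*o + o) = 6*(o + 61*A*o) = 6*o + 366*A*o)
-H(-37, 215) = -6*(-37)*(1 + 61*215) = -6*(-37)*(1 + 13115) = -6*(-37)*13116 = -1*(-2911752) = 2911752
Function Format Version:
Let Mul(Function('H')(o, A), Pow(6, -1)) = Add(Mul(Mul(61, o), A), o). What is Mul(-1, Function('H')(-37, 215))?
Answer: 2911752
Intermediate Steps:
Function('H')(o, A) = Add(Mul(6, o), Mul(366, A, o)) (Function('H')(o, A) = Mul(6, Add(Mul(Mul(61, o), A), o)) = Mul(6, Add(Mul(61, A, o), o)) = Mul(6, Add(o, Mul(61, A, o))) = Add(Mul(6, o), Mul(366, A, o)))
Mul(-1, Function('H')(-37, 215)) = Mul(-1, Mul(6, -37, Add(1, Mul(61, 215)))) = Mul(-1, Mul(6, -37, Add(1, 13115))) = Mul(-1, Mul(6, -37, 13116)) = Mul(-1, -2911752) = 2911752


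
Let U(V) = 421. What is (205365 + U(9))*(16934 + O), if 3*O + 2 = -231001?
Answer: -12360947662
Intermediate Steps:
O = -77001 (O = -2/3 + (1/3)*(-231001) = -2/3 - 231001/3 = -77001)
(205365 + U(9))*(16934 + O) = (205365 + 421)*(16934 - 77001) = 205786*(-60067) = -12360947662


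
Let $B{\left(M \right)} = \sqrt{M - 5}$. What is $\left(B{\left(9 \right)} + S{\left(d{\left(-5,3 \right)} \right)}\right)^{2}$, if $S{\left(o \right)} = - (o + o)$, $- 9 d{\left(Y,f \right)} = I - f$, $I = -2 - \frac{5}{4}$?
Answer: $\frac{121}{324} \approx 0.37346$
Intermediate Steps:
$I = - \frac{13}{4}$ ($I = -2 - 5 \cdot \frac{1}{4} = -2 - \frac{5}{4} = - \frac{13}{4} \approx -3.25$)
$d{\left(Y,f \right)} = \frac{13}{36} + \frac{f}{9}$ ($d{\left(Y,f \right)} = - \frac{- \frac{13}{4} - f}{9} = \frac{13}{36} + \frac{f}{9}$)
$S{\left(o \right)} = - 2 o$
$B{\left(M \right)} = \sqrt{-5 + M}$
$\left(B{\left(9 \right)} + S{\left(d{\left(-5,3 \right)} \right)}\right)^{2} = \left(\sqrt{-5 + 9} - 2 \left(\frac{13}{36} + \frac{1}{9} \cdot 3\right)\right)^{2} = \left(\sqrt{4} - 2 \left(\frac{13}{36} + \frac{1}{3}\right)\right)^{2} = \left(2 - \frac{25}{18}\right)^{2} = \left(\frac{11}{18}\right)^{2} = \frac{121}{324}$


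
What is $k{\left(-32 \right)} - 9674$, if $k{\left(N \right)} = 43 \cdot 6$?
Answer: $-9416$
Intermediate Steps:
$k{\left(N \right)} = 258$
$k{\left(-32 \right)} - 9674 = 258 - 9674 = -9416$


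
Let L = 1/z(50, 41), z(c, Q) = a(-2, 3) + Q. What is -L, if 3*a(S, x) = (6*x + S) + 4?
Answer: -3/143 ≈ -0.020979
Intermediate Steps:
a(S, x) = 4/3 + 2*x + S/3 (a(S, x) = ((6*x + S) + 4)/3 = ((S + 6*x) + 4)/3 = (4 + S + 6*x)/3 = 4/3 + 2*x + S/3)
z(c, Q) = 20/3 + Q (z(c, Q) = (4/3 + 2*3 + (⅓)*(-2)) + Q = (4/3 + 6 - ⅔) + Q = 20/3 + Q)
L = 3/143 (L = 1/(20/3 + 41) = 1/(143/3) = 3/143 ≈ 0.020979)
-L = -1*3/143 = -3/143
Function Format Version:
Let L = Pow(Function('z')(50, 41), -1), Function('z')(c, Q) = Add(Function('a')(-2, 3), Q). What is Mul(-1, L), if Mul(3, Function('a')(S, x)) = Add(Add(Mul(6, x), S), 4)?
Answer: Rational(-3, 143) ≈ -0.020979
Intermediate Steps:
Function('a')(S, x) = Add(Rational(4, 3), Mul(2, x), Mul(Rational(1, 3), S)) (Function('a')(S, x) = Mul(Rational(1, 3), Add(Add(Mul(6, x), S), 4)) = Mul(Rational(1, 3), Add(Add(S, Mul(6, x)), 4)) = Mul(Rational(1, 3), Add(4, S, Mul(6, x))) = Add(Rational(4, 3), Mul(2, x), Mul(Rational(1, 3), S)))
Function('z')(c, Q) = Add(Rational(20, 3), Q) (Function('z')(c, Q) = Add(Add(Rational(4, 3), Mul(2, 3), Mul(Rational(1, 3), -2)), Q) = Add(Add(Rational(4, 3), 6, Rational(-2, 3)), Q) = Add(Rational(20, 3), Q))
L = Rational(3, 143) (L = Pow(Add(Rational(20, 3), 41), -1) = Pow(Rational(143, 3), -1) = Rational(3, 143) ≈ 0.020979)
Mul(-1, L) = Mul(-1, Rational(3, 143)) = Rational(-3, 143)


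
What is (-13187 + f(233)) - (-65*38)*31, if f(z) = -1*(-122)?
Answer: 63505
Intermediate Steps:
f(z) = 122
(-13187 + f(233)) - (-65*38)*31 = (-13187 + 122) - (-65*38)*31 = -13065 - (-2470)*31 = -13065 - 1*(-76570) = -13065 + 76570 = 63505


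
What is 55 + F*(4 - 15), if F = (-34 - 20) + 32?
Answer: 297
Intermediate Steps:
F = -22 (F = -54 + 32 = -22)
55 + F*(4 - 15) = 55 - 22*(4 - 15) = 55 - 22*(-11) = 55 + 242 = 297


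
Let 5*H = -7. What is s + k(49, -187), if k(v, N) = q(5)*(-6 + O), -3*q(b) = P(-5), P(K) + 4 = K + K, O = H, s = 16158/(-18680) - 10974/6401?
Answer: -6656393741/179356020 ≈ -37.113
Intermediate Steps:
H = -7/5 (H = (⅕)*(-7) = -7/5 ≈ -1.4000)
s = -154210839/59785340 (s = 16158*(-1/18680) - 10974*1/6401 = -8079/9340 - 10974/6401 = -154210839/59785340 ≈ -2.5794)
O = -7/5 ≈ -1.4000
P(K) = -4 + 2*K (P(K) = -4 + (K + K) = -4 + 2*K)
q(b) = 14/3 (q(b) = -(-4 + 2*(-5))/3 = -(-4 - 10)/3 = -⅓*(-14) = 14/3)
k(v, N) = -518/15 (k(v, N) = 14*(-6 - 7/5)/3 = (14/3)*(-37/5) = -518/15)
s + k(49, -187) = -154210839/59785340 - 518/15 = -6656393741/179356020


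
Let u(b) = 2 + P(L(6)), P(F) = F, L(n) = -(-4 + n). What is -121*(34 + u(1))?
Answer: -4114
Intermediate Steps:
L(n) = 4 - n
u(b) = 0 (u(b) = 2 + (4 - 1*6) = 2 + (4 - 6) = 2 - 2 = 0)
-121*(34 + u(1)) = -121*(34 + 0) = -121*34 = -4114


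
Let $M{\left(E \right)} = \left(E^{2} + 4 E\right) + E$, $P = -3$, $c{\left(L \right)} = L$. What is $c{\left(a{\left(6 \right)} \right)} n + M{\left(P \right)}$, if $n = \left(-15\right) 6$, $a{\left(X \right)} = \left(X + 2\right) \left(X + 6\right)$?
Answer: $-8646$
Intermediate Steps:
$a{\left(X \right)} = \left(2 + X\right) \left(6 + X\right)$
$M{\left(E \right)} = E^{2} + 5 E$
$n = -90$
$c{\left(a{\left(6 \right)} \right)} n + M{\left(P \right)} = \left(12 + 6^{2} + 8 \cdot 6\right) \left(-90\right) - 3 \left(5 - 3\right) = \left(12 + 36 + 48\right) \left(-90\right) - 6 = 96 \left(-90\right) - 6 = -8640 - 6 = -8646$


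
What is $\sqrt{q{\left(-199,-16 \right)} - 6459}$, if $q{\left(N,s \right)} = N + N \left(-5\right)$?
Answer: $i \sqrt{5663} \approx 75.253 i$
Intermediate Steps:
$q{\left(N,s \right)} = - 4 N$ ($q{\left(N,s \right)} = N - 5 N = - 4 N$)
$\sqrt{q{\left(-199,-16 \right)} - 6459} = \sqrt{\left(-4\right) \left(-199\right) - 6459} = \sqrt{796 - 6459} = \sqrt{-5663} = i \sqrt{5663}$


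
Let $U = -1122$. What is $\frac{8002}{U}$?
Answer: $- \frac{4001}{561} \approx -7.1319$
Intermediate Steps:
$\frac{8002}{U} = \frac{8002}{-1122} = 8002 \left(- \frac{1}{1122}\right) = - \frac{4001}{561}$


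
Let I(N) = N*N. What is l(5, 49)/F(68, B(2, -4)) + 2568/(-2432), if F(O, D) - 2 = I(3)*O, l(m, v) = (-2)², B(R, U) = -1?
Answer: -97939/93328 ≈ -1.0494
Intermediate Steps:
I(N) = N²
l(m, v) = 4
F(O, D) = 2 + 9*O (F(O, D) = 2 + 3²*O = 2 + 9*O)
l(5, 49)/F(68, B(2, -4)) + 2568/(-2432) = 4/(2 + 9*68) + 2568/(-2432) = 4/(2 + 612) + 2568*(-1/2432) = 4/614 - 321/304 = 4*(1/614) - 321/304 = 2/307 - 321/304 = -97939/93328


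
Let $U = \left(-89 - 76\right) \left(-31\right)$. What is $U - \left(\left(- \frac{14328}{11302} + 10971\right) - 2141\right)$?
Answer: $- \frac{20986301}{5651} \approx -3713.7$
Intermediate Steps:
$U = 5115$ ($U = \left(-165\right) \left(-31\right) = 5115$)
$U - \left(\left(- \frac{14328}{11302} + 10971\right) - 2141\right) = 5115 - \left(\left(- \frac{14328}{11302} + 10971\right) - 2141\right) = 5115 - \left(\left(\left(-14328\right) \frac{1}{11302} + 10971\right) - 2141\right) = 5115 - \left(\left(- \frac{7164}{5651} + 10971\right) - 2141\right) = 5115 - \left(\frac{61989957}{5651} - 2141\right) = 5115 - \frac{49891166}{5651} = - \frac{20986301}{5651}$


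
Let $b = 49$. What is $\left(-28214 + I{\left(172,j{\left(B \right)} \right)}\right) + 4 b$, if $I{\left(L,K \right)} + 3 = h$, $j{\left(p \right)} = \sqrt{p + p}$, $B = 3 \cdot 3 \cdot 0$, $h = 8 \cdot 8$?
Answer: $-27957$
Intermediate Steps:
$h = 64$
$B = 0$ ($B = 9 \cdot 0 = 0$)
$j{\left(p \right)} = \sqrt{2} \sqrt{p}$ ($j{\left(p \right)} = \sqrt{2 p} = \sqrt{2} \sqrt{p}$)
$I{\left(L,K \right)} = 61$ ($I{\left(L,K \right)} = -3 + 64 = 61$)
$\left(-28214 + I{\left(172,j{\left(B \right)} \right)}\right) + 4 b = \left(-28214 + 61\right) + 4 \cdot 49 = -28153 + 196 = -27957$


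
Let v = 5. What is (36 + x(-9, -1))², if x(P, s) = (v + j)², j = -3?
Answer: 1600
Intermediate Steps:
x(P, s) = 4 (x(P, s) = (5 - 3)² = 2² = 4)
(36 + x(-9, -1))² = (36 + 4)² = 40² = 1600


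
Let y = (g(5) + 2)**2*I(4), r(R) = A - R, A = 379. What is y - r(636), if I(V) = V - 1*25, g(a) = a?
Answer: -772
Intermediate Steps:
r(R) = 379 - R
I(V) = -25 + V (I(V) = V - 25 = -25 + V)
y = -1029 (y = (5 + 2)**2*(-25 + 4) = 7**2*(-21) = 49*(-21) = -1029)
y - r(636) = -1029 - (379 - 1*636) = -1029 - (379 - 636) = -1029 - 1*(-257) = -1029 + 257 = -772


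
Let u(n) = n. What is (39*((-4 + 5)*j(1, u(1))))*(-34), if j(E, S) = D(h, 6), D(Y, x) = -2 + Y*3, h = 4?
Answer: -13260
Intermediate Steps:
D(Y, x) = -2 + 3*Y
j(E, S) = 10 (j(E, S) = -2 + 3*4 = -2 + 12 = 10)
(39*((-4 + 5)*j(1, u(1))))*(-34) = (39*((-4 + 5)*10))*(-34) = (39*(1*10))*(-34) = (39*10)*(-34) = 390*(-34) = -13260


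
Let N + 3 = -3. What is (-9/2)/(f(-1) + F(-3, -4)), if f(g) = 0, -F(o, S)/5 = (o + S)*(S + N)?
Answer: 9/700 ≈ 0.012857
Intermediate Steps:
N = -6 (N = -3 - 3 = -6)
F(o, S) = -5*(-6 + S)*(S + o) (F(o, S) = -5*(o + S)*(S - 6) = -5*(S + o)*(-6 + S) = -5*(-6 + S)*(S + o))
(-9/2)/(f(-1) + F(-3, -4)) = (-9/2)/(0 + (-5*(-4)² + 30*(-4) + 30*(-3) - 5*(-4)*(-3))) = ((½)*(-9))/(0 + (-5*16 - 120 - 90 - 60)) = -9/(2*(0 + (-80 - 120 - 90 - 60))) = -9/(2*(0 - 350)) = -9/2/(-350) = -9/2*(-1/350) = 9/700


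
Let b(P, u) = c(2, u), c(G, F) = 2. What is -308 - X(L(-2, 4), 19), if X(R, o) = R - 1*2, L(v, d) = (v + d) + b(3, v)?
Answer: -310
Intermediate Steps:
b(P, u) = 2
L(v, d) = 2 + d + v (L(v, d) = (v + d) + 2 = (d + v) + 2 = 2 + d + v)
X(R, o) = -2 + R (X(R, o) = R - 2 = -2 + R)
-308 - X(L(-2, 4), 19) = -308 - (-2 + (2 + 4 - 2)) = -308 - (-2 + 4) = -308 - 1*2 = -308 - 2 = -310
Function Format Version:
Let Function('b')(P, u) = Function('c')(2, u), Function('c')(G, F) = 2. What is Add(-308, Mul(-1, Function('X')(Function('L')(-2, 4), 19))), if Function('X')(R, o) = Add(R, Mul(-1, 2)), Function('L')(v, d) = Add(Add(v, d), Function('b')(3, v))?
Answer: -310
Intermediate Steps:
Function('b')(P, u) = 2
Function('L')(v, d) = Add(2, d, v) (Function('L')(v, d) = Add(Add(v, d), 2) = Add(Add(d, v), 2) = Add(2, d, v))
Function('X')(R, o) = Add(-2, R) (Function('X')(R, o) = Add(R, -2) = Add(-2, R))
Add(-308, Mul(-1, Function('X')(Function('L')(-2, 4), 19))) = Add(-308, Mul(-1, Add(-2, Add(2, 4, -2)))) = Add(-308, Mul(-1, Add(-2, 4))) = Add(-308, Mul(-1, 2)) = Add(-308, -2) = -310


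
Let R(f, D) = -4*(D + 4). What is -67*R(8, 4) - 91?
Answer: 2053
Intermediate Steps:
R(f, D) = -16 - 4*D (R(f, D) = -4*(4 + D) = -16 - 4*D)
-67*R(8, 4) - 91 = -67*(-16 - 4*4) - 91 = -67*(-16 - 16) - 91 = -67*(-32) - 91 = 2144 - 91 = 2053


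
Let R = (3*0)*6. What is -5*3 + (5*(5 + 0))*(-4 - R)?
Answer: -115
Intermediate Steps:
R = 0 (R = 0*6 = 0)
-5*3 + (5*(5 + 0))*(-4 - R) = -5*3 + (5*(5 + 0))*(-4 - 1*0) = -15 + (5*5)*(-4 + 0) = -15 + 25*(-4) = -15 - 100 = -115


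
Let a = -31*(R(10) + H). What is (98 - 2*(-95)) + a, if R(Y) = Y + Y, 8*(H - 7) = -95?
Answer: -1447/8 ≈ -180.88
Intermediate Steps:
H = -39/8 (H = 7 + (1/8)*(-95) = 7 - 95/8 = -39/8 ≈ -4.8750)
R(Y) = 2*Y
a = -3751/8 (a = -31*(2*10 - 39/8) = -31*(20 - 39/8) = -31*121/8 = -3751/8 ≈ -468.88)
(98 - 2*(-95)) + a = (98 - 2*(-95)) - 3751/8 = (98 + 190) - 3751/8 = 288 - 3751/8 = -1447/8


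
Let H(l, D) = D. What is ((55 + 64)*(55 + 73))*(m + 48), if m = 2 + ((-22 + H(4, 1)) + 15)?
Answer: 670208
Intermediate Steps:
m = -4 (m = 2 + ((-22 + 1) + 15) = 2 + (-21 + 15) = 2 - 6 = -4)
((55 + 64)*(55 + 73))*(m + 48) = ((55 + 64)*(55 + 73))*(-4 + 48) = (119*128)*44 = 15232*44 = 670208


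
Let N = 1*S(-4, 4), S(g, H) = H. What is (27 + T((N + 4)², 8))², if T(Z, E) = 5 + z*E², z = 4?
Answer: 82944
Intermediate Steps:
N = 4 (N = 1*4 = 4)
T(Z, E) = 5 + 4*E²
(27 + T((N + 4)², 8))² = (27 + (5 + 4*8²))² = (27 + (5 + 4*64))² = (27 + (5 + 256))² = (27 + 261)² = 288² = 82944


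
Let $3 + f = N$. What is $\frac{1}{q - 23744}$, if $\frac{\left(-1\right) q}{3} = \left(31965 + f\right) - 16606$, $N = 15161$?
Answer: $- \frac{1}{115295} \approx -8.6734 \cdot 10^{-6}$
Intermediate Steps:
$f = 15158$ ($f = -3 + 15161 = 15158$)
$q = -91551$ ($q = - 3 \left(\left(31965 + 15158\right) - 16606\right) = - 3 \left(47123 - 16606\right) = \left(-3\right) 30517 = -91551$)
$\frac{1}{q - 23744} = \frac{1}{-91551 - 23744} = \frac{1}{-115295} = - \frac{1}{115295}$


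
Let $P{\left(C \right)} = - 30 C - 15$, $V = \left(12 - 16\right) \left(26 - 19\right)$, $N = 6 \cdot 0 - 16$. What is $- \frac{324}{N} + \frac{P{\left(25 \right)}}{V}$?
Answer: $\frac{333}{7} \approx 47.571$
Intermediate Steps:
$N = -16$ ($N = 0 - 16 = -16$)
$V = -28$ ($V = \left(-4\right) 7 = -28$)
$P{\left(C \right)} = -15 - 30 C$
$- \frac{324}{N} + \frac{P{\left(25 \right)}}{V} = - \frac{324}{-16} + \frac{-15 - 750}{-28} = \left(-324\right) \left(- \frac{1}{16}\right) + \left(-15 - 750\right) \left(- \frac{1}{28}\right) = \frac{81}{4} - - \frac{765}{28} = \frac{81}{4} + \frac{765}{28} = \frac{333}{7}$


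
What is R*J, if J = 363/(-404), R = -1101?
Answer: 399663/404 ≈ 989.26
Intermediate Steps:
J = -363/404 (J = 363*(-1/404) = -363/404 ≈ -0.89851)
R*J = -1101*(-363/404) = 399663/404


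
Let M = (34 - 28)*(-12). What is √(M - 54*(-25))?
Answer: 3*√142 ≈ 35.749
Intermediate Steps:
M = -72 (M = 6*(-12) = -72)
√(M - 54*(-25)) = √(-72 - 54*(-25)) = √(-72 + 1350) = √1278 = 3*√142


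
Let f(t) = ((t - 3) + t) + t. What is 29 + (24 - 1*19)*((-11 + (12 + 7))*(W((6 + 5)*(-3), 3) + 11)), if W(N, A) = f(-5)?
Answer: -251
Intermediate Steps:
f(t) = -3 + 3*t (f(t) = ((-3 + t) + t) + t = (-3 + 2*t) + t = -3 + 3*t)
W(N, A) = -18 (W(N, A) = -3 + 3*(-5) = -3 - 15 = -18)
29 + (24 - 1*19)*((-11 + (12 + 7))*(W((6 + 5)*(-3), 3) + 11)) = 29 + (24 - 1*19)*((-11 + (12 + 7))*(-18 + 11)) = 29 + (24 - 19)*((-11 + 19)*(-7)) = 29 + 5*(8*(-7)) = 29 + 5*(-56) = 29 - 280 = -251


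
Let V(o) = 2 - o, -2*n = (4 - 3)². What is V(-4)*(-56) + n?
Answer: -673/2 ≈ -336.50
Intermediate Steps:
n = -½ (n = -(4 - 3)²/2 = -½*1² = -½*1 = -½ ≈ -0.50000)
V(-4)*(-56) + n = (2 - 1*(-4))*(-56) - ½ = (2 + 4)*(-56) - ½ = 6*(-56) - ½ = -336 - ½ = -673/2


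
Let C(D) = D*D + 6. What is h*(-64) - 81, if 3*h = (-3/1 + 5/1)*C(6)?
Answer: -1873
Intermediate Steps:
C(D) = 6 + D**2 (C(D) = D**2 + 6 = 6 + D**2)
h = 28 (h = ((-3/1 + 5/1)*(6 + 6**2))/3 = ((-3*1 + 5*1)*(6 + 36))/3 = ((-3 + 5)*42)/3 = (2*42)/3 = (1/3)*84 = 28)
h*(-64) - 81 = 28*(-64) - 81 = -1792 - 81 = -1873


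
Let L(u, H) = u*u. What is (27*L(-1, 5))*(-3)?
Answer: -81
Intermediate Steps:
L(u, H) = u²
(27*L(-1, 5))*(-3) = (27*(-1)²)*(-3) = (27*1)*(-3) = 27*(-3) = -81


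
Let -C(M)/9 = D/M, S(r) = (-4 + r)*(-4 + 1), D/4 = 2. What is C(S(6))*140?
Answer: 1680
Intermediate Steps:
D = 8 (D = 4*2 = 8)
S(r) = 12 - 3*r (S(r) = (-4 + r)*(-3) = 12 - 3*r)
C(M) = -72/M
C(S(6))*140 = -72/(12 - 3*6)*140 = -72/(12 - 18)*140 = -72/(-6)*140 = -72*(-1/6)*140 = 12*140 = 1680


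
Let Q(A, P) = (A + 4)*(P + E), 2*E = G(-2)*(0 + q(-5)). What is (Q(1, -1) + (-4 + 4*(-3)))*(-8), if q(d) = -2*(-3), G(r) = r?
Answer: 408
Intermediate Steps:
q(d) = 6
E = -6 (E = (-2*(0 + 6))/2 = (-2*6)/2 = (½)*(-12) = -6)
Q(A, P) = (-6 + P)*(4 + A) (Q(A, P) = (A + 4)*(P - 6) = (4 + A)*(-6 + P) = (-6 + P)*(4 + A))
(Q(1, -1) + (-4 + 4*(-3)))*(-8) = ((-24 - 6*1 + 4*(-1) + 1*(-1)) + (-4 + 4*(-3)))*(-8) = ((-24 - 6 - 4 - 1) + (-4 - 12))*(-8) = (-35 - 16)*(-8) = -51*(-8) = 408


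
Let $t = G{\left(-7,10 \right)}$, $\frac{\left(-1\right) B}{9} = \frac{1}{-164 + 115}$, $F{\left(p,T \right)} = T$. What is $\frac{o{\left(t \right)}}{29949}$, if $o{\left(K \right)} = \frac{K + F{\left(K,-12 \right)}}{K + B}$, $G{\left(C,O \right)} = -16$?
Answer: $\frac{1372}{23210475} \approx 5.9111 \cdot 10^{-5}$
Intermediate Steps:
$B = \frac{9}{49}$ ($B = - \frac{9}{-164 + 115} = - \frac{9}{-49} = \left(-9\right) \left(- \frac{1}{49}\right) = \frac{9}{49} \approx 0.18367$)
$t = -16$
$o{\left(K \right)} = \frac{-12 + K}{\frac{9}{49} + K}$ ($o{\left(K \right)} = \frac{K - 12}{K + \frac{9}{49}} = \frac{-12 + K}{\frac{9}{49} + K}$)
$\frac{o{\left(t \right)}}{29949} = \frac{49 \frac{1}{9 + 49 \left(-16\right)} \left(-12 - 16\right)}{29949} = 49 \frac{1}{9 - 784} \left(-28\right) \frac{1}{29949} = 49 \frac{1}{-775} \left(-28\right) \frac{1}{29949} = 49 \left(- \frac{1}{775}\right) \left(-28\right) \frac{1}{29949} = \frac{1372}{775} \cdot \frac{1}{29949} = \frac{1372}{23210475}$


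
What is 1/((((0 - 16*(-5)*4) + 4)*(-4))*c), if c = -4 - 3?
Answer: 1/9072 ≈ 0.00011023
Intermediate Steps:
c = -7
1/((((0 - 16*(-5)*4) + 4)*(-4))*c) = 1/((((0 - 16*(-5)*4) + 4)*(-4))*(-7)) = 1/((((0 - 4*(-20)*4) + 4)*(-4))*(-7)) = 1/((((0 + 80*4) + 4)*(-4))*(-7)) = 1/((((0 + 320) + 4)*(-4))*(-7)) = 1/(((320 + 4)*(-4))*(-7)) = 1/((324*(-4))*(-7)) = 1/(-1296*(-7)) = 1/9072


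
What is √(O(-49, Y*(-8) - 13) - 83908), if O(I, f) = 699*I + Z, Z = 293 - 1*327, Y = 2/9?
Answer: I*√118193 ≈ 343.79*I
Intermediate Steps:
Y = 2/9 (Y = 2*(⅑) = 2/9 ≈ 0.22222)
Z = -34 (Z = 293 - 327 = -34)
O(I, f) = -34 + 699*I (O(I, f) = 699*I - 34 = -34 + 699*I)
√(O(-49, Y*(-8) - 13) - 83908) = √((-34 + 699*(-49)) - 83908) = √((-34 - 34251) - 83908) = √(-34285 - 83908) = √(-118193) = I*√118193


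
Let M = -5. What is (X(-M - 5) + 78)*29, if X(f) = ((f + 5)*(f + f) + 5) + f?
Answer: 2407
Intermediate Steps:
X(f) = 5 + f + 2*f*(5 + f) (X(f) = ((5 + f)*(2*f) + 5) + f = (2*f*(5 + f) + 5) + f = (5 + 2*f*(5 + f)) + f = 5 + f + 2*f*(5 + f))
(X(-M - 5) + 78)*29 = ((5 + 2*(-1*(-5) - 5)² + 11*(-1*(-5) - 5)) + 78)*29 = ((5 + 2*(5 - 5)² + 11*(5 - 5)) + 78)*29 = ((5 + 2*0² + 11*0) + 78)*29 = ((5 + 2*0 + 0) + 78)*29 = ((5 + 0 + 0) + 78)*29 = (5 + 78)*29 = 83*29 = 2407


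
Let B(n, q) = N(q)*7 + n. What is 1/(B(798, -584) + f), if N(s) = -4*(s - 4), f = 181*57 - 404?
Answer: 1/27175 ≈ 3.6799e-5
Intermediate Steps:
f = 9913 (f = 10317 - 404 = 9913)
N(s) = 16 - 4*s (N(s) = -4*(-4 + s) = 16 - 4*s)
B(n, q) = 112 + n - 28*q (B(n, q) = (16 - 4*q)*7 + n = (112 - 28*q) + n = 112 + n - 28*q)
1/(B(798, -584) + f) = 1/((112 + 798 - 28*(-584)) + 9913) = 1/((112 + 798 + 16352) + 9913) = 1/(17262 + 9913) = 1/27175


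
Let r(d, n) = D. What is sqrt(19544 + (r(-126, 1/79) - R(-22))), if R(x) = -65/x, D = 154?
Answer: sqrt(9532402)/22 ≈ 140.34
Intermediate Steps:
r(d, n) = 154
sqrt(19544 + (r(-126, 1/79) - R(-22))) = sqrt(19544 + (154 - (-65)/(-22))) = sqrt(19544 + (154 - (-65)*(-1)/22)) = sqrt(19544 + (154 - 1*65/22)) = sqrt(19544 + (154 - 65/22)) = sqrt(19544 + 3323/22) = sqrt(433291/22) = sqrt(9532402)/22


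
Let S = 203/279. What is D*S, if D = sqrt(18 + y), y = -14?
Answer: 406/279 ≈ 1.4552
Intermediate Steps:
S = 203/279 (S = 203*(1/279) = 203/279 ≈ 0.72760)
D = 2 (D = sqrt(18 - 14) = sqrt(4) = 2)
D*S = 2*(203/279) = 406/279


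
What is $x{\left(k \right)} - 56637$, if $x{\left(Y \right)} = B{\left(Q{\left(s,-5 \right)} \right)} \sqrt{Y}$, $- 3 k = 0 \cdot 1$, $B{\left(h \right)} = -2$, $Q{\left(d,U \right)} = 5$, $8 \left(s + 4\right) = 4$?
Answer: $-56637$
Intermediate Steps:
$s = - \frac{7}{2}$ ($s = -4 + \frac{1}{8} \cdot 4 = -4 + \frac{1}{2} = - \frac{7}{2} \approx -3.5$)
$k = 0$ ($k = - \frac{0 \cdot 1}{3} = \left(- \frac{1}{3}\right) 0 = 0$)
$x{\left(Y \right)} = - 2 \sqrt{Y}$
$x{\left(k \right)} - 56637 = - 2 \sqrt{0} - 56637 = \left(-2\right) 0 - 56637 = 0 - 56637 = -56637$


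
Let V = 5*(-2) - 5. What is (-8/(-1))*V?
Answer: -120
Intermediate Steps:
V = -15 (V = -10 - 5 = -15)
(-8/(-1))*V = -8/(-1)*(-15) = -8*(-1)*(-15) = 8*(-15) = -120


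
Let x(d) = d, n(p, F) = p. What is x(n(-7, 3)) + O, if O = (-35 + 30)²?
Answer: 18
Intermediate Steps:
O = 25 (O = (-5)² = 25)
x(n(-7, 3)) + O = -7 + 25 = 18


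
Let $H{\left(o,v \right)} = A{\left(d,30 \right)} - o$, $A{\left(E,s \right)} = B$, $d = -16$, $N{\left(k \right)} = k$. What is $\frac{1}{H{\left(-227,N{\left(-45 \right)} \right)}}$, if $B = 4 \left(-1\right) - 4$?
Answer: $\frac{1}{219} \approx 0.0045662$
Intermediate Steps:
$B = -8$ ($B = -4 - 4 = -8$)
$A{\left(E,s \right)} = -8$
$H{\left(o,v \right)} = -8 - o$
$\frac{1}{H{\left(-227,N{\left(-45 \right)} \right)}} = \frac{1}{-8 - -227} = \frac{1}{-8 + 227} = \frac{1}{219}$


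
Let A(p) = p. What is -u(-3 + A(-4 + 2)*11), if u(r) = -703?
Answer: 703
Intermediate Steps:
-u(-3 + A(-4 + 2)*11) = -1*(-703) = 703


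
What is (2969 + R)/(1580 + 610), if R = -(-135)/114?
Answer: 112867/83220 ≈ 1.3562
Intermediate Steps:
R = 45/38 (R = -(-135)/114 = -5*(-9/38) = 45/38 ≈ 1.1842)
(2969 + R)/(1580 + 610) = (2969 + 45/38)/(1580 + 610) = (112867/38)/2190 = (112867/38)*(1/2190) = 112867/83220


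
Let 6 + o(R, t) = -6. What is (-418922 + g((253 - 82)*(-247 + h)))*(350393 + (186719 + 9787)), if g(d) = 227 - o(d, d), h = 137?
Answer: -228977314017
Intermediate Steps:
o(R, t) = -12 (o(R, t) = -6 - 6 = -12)
g(d) = 239 (g(d) = 227 - 1*(-12) = 227 + 12 = 239)
(-418922 + g((253 - 82)*(-247 + h)))*(350393 + (186719 + 9787)) = (-418922 + 239)*(350393 + (186719 + 9787)) = -418683*(350393 + 196506) = -418683*546899 = -228977314017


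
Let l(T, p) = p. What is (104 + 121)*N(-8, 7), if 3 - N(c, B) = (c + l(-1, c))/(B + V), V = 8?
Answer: 915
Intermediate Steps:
N(c, B) = 3 - 2*c/(8 + B) (N(c, B) = 3 - (c + c)/(B + 8) = 3 - 2*c/(8 + B))
(104 + 121)*N(-8, 7) = (104 + 121)*((24 - 2*(-8) + 3*7)/(8 + 7)) = 225*((24 + 16 + 21)/15) = 225*((1/15)*61) = 225*(61/15) = 915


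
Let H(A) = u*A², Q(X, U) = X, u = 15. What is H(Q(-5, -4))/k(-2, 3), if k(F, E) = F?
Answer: -375/2 ≈ -187.50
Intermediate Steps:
H(A) = 15*A²
H(Q(-5, -4))/k(-2, 3) = (15*(-5)²)/(-2) = (15*25)*(-½) = 375*(-½) = -375/2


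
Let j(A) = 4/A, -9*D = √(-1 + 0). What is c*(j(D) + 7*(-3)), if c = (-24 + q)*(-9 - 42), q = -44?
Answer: -72828 + 124848*I ≈ -72828.0 + 1.2485e+5*I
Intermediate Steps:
D = -I/9 (D = -√(-1 + 0)/9 = -I/9 ≈ -0.11111*I)
c = 3468 (c = (-24 - 44)*(-9 - 42) = -68*(-51) = 3468)
c*(j(D) + 7*(-3)) = 3468*(4/((-I/9)) + 7*(-3)) = 3468*(4*(9*I) - 21) = 3468*(36*I - 21) = 3468*(-21 + 36*I) = -72828 + 124848*I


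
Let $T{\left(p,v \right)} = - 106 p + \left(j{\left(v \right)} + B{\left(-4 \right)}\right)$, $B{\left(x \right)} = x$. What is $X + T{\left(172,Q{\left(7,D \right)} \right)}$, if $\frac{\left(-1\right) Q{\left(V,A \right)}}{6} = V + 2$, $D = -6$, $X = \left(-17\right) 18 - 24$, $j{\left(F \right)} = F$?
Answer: $-18620$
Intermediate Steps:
$X = -330$ ($X = -306 - 24 = -330$)
$Q{\left(V,A \right)} = -12 - 6 V$ ($Q{\left(V,A \right)} = - 6 \left(V + 2\right) = - 6 \left(2 + V\right) = -12 - 6 V$)
$T{\left(p,v \right)} = -4 + v - 106 p$ ($T{\left(p,v \right)} = - 106 p + \left(v - 4\right) = - 106 p + \left(-4 + v\right) = -4 + v - 106 p$)
$X + T{\left(172,Q{\left(7,D \right)} \right)} = -330 - 18290 = -18620$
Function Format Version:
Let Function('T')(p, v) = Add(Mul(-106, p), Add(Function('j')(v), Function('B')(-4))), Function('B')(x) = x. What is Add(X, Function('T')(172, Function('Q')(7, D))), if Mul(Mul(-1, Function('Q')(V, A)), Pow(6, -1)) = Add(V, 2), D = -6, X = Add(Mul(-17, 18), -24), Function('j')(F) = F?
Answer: -18620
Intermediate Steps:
X = -330 (X = Add(-306, -24) = -330)
Function('Q')(V, A) = Add(-12, Mul(-6, V)) (Function('Q')(V, A) = Mul(-6, Add(V, 2)) = Mul(-6, Add(2, V)) = Add(-12, Mul(-6, V)))
Function('T')(p, v) = Add(-4, v, Mul(-106, p)) (Function('T')(p, v) = Add(Mul(-106, p), Add(v, -4)) = Add(Mul(-106, p), Add(-4, v)) = Add(-4, v, Mul(-106, p)))
Add(X, Function('T')(172, Function('Q')(7, D))) = Add(-330, Add(-4, Add(-12, Mul(-6, 7)), Mul(-106, 172))) = Add(-330, Add(-4, Add(-12, -42), -18232)) = Add(-330, Add(-4, -54, -18232)) = Add(-330, -18290) = -18620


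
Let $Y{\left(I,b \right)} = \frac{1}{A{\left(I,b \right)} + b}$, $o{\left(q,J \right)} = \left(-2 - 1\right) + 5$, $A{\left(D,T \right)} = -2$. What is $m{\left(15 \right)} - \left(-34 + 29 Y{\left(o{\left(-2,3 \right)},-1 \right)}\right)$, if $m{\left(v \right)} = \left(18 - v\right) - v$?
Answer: $\frac{95}{3} \approx 31.667$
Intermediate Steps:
$o{\left(q,J \right)} = 2$ ($o{\left(q,J \right)} = -3 + 5 = 2$)
$m{\left(v \right)} = 18 - 2 v$
$Y{\left(I,b \right)} = \frac{1}{-2 + b}$
$m{\left(15 \right)} - \left(-34 + 29 Y{\left(o{\left(-2,3 \right)},-1 \right)}\right) = \left(18 - 30\right) + \left(- \frac{29}{-2 - 1} + 34\right) = \left(18 - 30\right) + \left(- \frac{29}{-3} + 34\right) = -12 + \left(\left(-29\right) \left(- \frac{1}{3}\right) + 34\right) = -12 + \left(\frac{29}{3} + 34\right) = -12 + \frac{131}{3} = \frac{95}{3}$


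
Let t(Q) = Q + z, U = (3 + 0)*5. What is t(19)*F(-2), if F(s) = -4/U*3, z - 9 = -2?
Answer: -104/5 ≈ -20.800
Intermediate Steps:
z = 7 (z = 9 - 2 = 7)
U = 15 (U = 3*5 = 15)
t(Q) = 7 + Q (t(Q) = Q + 7 = 7 + Q)
F(s) = -4/5 (F(s) = -4/15*3 = -4/5)
t(19)*F(-2) = (7 + 19)*(-4/5) = 26*(-4/5) = -104/5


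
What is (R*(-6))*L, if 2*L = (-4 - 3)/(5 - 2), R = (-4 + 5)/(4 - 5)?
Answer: -7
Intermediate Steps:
R = -1 (R = 1/(-1) = 1*(-1) = -1)
L = -7/6 (L = ((-4 - 3)/(5 - 2))/2 = (-7/3)/2 = (-7*1/3)/2 = (1/2)*(-7/3) = -7/6 ≈ -1.1667)
(R*(-6))*L = -1*(-6)*(-7/6) = 6*(-7/6) = -7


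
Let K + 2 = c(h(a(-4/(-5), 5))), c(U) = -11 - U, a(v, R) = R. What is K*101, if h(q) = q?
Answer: -1818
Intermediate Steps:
K = -18 (K = -2 + (-11 - 1*5) = -2 + (-11 - 5) = -2 - 16 = -18)
K*101 = -18*101 = -1818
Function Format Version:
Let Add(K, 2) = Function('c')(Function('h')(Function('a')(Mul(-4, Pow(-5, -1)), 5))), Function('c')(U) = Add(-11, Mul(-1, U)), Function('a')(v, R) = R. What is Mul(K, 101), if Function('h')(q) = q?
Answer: -1818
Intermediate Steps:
K = -18 (K = Add(-2, Add(-11, Mul(-1, 5))) = Add(-2, Add(-11, -5)) = Add(-2, -16) = -18)
Mul(K, 101) = Mul(-18, 101) = -1818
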